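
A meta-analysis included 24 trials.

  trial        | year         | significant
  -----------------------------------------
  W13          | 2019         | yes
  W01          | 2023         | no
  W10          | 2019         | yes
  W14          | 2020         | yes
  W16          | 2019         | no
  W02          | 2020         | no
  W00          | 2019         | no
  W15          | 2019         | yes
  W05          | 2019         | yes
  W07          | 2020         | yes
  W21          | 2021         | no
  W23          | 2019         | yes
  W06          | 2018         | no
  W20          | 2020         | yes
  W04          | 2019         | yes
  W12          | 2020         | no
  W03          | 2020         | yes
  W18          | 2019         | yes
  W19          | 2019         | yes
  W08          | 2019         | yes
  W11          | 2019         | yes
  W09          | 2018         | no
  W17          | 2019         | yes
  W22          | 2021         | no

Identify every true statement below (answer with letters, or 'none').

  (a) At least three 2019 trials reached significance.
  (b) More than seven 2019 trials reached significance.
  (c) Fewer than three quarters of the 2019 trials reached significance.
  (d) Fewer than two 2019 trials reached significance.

|A| = 13, |A ∩ B| = 11, |A ∖ B| = 2.
(a) |A ∩ B| ≥ 3: holds.
(b) |A ∩ B| > 7: holds.
(c) |A ∩ B| / |A| < 3/4: fails.
(d) |A ∩ B| < 2: fails.

(a), (b)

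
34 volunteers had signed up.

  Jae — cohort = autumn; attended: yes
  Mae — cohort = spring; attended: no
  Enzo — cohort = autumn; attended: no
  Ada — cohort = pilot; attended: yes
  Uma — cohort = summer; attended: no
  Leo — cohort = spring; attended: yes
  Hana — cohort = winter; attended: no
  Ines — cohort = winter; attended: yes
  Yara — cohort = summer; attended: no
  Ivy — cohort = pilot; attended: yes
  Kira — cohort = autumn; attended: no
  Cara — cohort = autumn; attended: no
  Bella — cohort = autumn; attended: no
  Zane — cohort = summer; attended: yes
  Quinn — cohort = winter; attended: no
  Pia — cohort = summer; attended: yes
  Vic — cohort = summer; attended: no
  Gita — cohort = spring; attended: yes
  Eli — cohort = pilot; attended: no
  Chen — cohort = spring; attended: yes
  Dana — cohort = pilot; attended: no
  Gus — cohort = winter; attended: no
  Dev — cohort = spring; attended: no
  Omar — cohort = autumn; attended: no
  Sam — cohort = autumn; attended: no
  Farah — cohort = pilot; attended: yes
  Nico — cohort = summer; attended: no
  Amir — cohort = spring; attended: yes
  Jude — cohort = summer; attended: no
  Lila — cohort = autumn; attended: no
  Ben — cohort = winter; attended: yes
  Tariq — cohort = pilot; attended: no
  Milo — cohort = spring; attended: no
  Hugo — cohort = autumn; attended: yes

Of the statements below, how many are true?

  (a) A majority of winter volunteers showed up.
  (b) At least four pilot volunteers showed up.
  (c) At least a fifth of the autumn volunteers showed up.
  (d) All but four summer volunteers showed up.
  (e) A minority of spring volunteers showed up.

1

(a) winter: |A| = 5, |A ∩ B| = 2; needs |A ∩ B| > |A ∖ B| — false.
(b) pilot: |A| = 6, |A ∩ B| = 3; needs |A ∩ B| ≥ 4 — false.
(c) autumn: |A| = 9, |A ∩ B| = 2; needs |A ∩ B| / |A| ≥ 1/5 — true.
(d) summer: |A| = 7, |A ∩ B| = 2; needs |A ∖ B| = 4 — false.
(e) spring: |A| = 7, |A ∩ B| = 4; needs |A ∩ B| < |A ∖ B| — false.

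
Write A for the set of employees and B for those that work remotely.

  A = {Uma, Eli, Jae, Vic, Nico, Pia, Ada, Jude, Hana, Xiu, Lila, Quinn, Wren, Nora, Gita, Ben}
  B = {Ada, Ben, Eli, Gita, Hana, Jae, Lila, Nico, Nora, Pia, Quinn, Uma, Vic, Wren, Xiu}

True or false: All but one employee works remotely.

True

'All but one employee works remotely' holds iff |A ∖ B| = 1.
|A| = 16, |A ∩ B| = 15, |A ∖ B| = 1.
|A ∖ B| = 1, so the statement is true.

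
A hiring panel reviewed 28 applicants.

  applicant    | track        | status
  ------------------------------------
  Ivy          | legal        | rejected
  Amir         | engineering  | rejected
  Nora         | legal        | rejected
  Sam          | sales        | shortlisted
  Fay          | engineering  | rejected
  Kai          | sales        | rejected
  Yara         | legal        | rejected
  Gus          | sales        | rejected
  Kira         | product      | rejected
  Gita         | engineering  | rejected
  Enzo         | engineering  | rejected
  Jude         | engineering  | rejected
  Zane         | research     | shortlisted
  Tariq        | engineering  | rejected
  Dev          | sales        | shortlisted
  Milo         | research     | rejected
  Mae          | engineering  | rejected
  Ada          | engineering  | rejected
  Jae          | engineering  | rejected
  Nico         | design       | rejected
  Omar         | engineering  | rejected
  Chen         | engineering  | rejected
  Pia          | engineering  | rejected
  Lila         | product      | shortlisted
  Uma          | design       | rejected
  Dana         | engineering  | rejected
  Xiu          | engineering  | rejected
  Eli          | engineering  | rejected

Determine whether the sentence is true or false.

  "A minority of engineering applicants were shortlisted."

True

'A minority of engineering applicants were shortlisted' holds iff |A ∩ B| < |A ∖ B|.
|A| = 15, |A ∩ B| = 0, |A ∖ B| = 15.
0 < 15, so the statement is true.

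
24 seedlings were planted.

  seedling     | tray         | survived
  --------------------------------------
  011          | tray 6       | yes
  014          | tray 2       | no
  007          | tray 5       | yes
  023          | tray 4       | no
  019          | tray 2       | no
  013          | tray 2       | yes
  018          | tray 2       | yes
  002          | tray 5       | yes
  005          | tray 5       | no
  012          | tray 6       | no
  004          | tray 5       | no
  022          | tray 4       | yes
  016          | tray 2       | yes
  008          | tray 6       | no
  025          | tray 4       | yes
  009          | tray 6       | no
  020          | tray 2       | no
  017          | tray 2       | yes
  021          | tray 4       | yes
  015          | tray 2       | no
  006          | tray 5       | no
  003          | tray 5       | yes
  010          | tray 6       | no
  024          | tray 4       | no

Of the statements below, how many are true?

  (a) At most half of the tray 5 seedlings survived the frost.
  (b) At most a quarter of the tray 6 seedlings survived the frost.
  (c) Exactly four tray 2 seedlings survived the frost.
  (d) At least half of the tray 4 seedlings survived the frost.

(a) tray 5: |A| = 6, |A ∩ B| = 3; needs |A ∩ B| ≤ |A ∖ B| — true.
(b) tray 6: |A| = 5, |A ∩ B| = 1; needs |A ∩ B| / |A| ≤ 1/4 — true.
(c) tray 2: |A| = 8, |A ∩ B| = 4; needs |A ∩ B| = 4 — true.
(d) tray 4: |A| = 5, |A ∩ B| = 3; needs |A ∩ B| ≥ |A ∖ B| — true.

4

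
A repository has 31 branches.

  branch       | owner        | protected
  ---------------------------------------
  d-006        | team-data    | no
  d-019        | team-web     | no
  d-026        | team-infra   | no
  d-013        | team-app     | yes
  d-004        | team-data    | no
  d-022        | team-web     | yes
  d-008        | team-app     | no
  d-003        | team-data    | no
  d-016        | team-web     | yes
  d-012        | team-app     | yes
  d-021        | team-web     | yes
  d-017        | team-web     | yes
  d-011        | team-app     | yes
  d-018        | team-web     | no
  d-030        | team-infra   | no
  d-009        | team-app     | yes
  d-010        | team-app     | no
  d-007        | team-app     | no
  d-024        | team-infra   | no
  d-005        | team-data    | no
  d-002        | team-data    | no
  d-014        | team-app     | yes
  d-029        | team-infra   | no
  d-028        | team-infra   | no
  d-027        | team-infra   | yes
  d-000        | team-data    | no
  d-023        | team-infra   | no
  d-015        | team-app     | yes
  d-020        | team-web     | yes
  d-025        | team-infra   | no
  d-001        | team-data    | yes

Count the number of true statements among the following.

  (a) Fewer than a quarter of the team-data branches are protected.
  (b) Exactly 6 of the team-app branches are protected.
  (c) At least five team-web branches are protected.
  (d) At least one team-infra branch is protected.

4

(a) team-data: |A| = 7, |A ∩ B| = 1; needs |A ∩ B| / |A| < 1/4 — true.
(b) team-app: |A| = 9, |A ∩ B| = 6; needs |A ∩ B| = 6 — true.
(c) team-web: |A| = 7, |A ∩ B| = 5; needs |A ∩ B| ≥ 5 — true.
(d) team-infra: |A| = 8, |A ∩ B| = 1; needs A ∩ B ≠ ∅ (|A ∩ B| ≥ 1) — true.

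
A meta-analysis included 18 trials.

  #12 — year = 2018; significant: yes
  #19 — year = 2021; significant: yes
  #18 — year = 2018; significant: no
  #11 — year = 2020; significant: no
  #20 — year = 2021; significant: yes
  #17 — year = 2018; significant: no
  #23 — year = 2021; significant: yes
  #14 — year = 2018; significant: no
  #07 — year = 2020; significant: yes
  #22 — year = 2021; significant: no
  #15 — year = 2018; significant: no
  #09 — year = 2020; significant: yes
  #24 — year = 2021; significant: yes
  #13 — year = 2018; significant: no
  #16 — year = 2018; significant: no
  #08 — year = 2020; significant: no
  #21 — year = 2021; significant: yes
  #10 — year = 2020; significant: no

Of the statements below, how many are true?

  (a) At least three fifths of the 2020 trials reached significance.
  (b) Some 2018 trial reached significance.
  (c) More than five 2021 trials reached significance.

1

(a) 2020: |A| = 5, |A ∩ B| = 2; needs |A ∩ B| / |A| ≥ 3/5 — false.
(b) 2018: |A| = 7, |A ∩ B| = 1; needs A ∩ B ≠ ∅ (|A ∩ B| ≥ 1) — true.
(c) 2021: |A| = 6, |A ∩ B| = 5; needs |A ∩ B| > 5 — false.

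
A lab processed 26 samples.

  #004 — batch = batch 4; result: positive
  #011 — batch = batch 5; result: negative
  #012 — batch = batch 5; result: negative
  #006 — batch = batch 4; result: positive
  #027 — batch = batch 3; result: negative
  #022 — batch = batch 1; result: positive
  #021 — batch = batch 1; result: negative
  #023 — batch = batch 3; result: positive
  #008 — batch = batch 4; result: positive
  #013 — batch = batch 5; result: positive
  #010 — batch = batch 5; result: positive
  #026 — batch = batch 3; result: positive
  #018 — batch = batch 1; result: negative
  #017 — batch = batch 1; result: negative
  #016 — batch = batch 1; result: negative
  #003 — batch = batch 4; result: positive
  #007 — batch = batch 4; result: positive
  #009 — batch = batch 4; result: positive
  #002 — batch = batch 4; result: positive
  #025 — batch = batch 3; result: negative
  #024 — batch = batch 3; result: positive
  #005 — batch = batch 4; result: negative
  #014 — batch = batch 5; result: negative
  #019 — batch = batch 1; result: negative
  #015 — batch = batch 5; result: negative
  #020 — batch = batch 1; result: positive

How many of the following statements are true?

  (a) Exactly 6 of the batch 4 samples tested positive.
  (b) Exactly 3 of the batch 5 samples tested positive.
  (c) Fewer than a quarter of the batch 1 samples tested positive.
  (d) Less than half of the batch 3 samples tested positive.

0

(a) batch 4: |A| = 8, |A ∩ B| = 7; needs |A ∩ B| = 6 — false.
(b) batch 5: |A| = 6, |A ∩ B| = 2; needs |A ∩ B| = 3 — false.
(c) batch 1: |A| = 7, |A ∩ B| = 2; needs |A ∩ B| / |A| < 1/4 — false.
(d) batch 3: |A| = 5, |A ∩ B| = 3; needs |A ∩ B| < |A ∖ B| — false.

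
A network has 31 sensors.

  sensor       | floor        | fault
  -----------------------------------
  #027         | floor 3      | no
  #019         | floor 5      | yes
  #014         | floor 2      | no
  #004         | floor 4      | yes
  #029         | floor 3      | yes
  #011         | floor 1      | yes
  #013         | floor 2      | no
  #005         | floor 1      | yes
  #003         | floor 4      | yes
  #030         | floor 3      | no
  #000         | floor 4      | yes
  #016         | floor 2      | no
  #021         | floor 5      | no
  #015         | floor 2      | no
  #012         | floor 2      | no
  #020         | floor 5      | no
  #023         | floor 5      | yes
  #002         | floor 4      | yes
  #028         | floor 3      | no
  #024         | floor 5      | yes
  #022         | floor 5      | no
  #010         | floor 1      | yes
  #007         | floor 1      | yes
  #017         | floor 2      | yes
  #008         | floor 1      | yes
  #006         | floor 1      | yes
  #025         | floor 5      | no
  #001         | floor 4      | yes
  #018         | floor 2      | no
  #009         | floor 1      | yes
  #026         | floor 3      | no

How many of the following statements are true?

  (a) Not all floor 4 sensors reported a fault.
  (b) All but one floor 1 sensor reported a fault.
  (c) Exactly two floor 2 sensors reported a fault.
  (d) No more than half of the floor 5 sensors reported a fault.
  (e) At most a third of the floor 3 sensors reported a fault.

2

(a) floor 4: |A| = 5, |A ∩ B| = 5; needs A ⊄ B (|A ∖ B| ≥ 1) — false.
(b) floor 1: |A| = 7, |A ∩ B| = 7; needs |A ∖ B| = 1 — false.
(c) floor 2: |A| = 7, |A ∩ B| = 1; needs |A ∩ B| = 2 — false.
(d) floor 5: |A| = 7, |A ∩ B| = 3; needs |A ∩ B| ≤ |A ∖ B| — true.
(e) floor 3: |A| = 5, |A ∩ B| = 1; needs |A ∩ B| / |A| ≤ 1/3 — true.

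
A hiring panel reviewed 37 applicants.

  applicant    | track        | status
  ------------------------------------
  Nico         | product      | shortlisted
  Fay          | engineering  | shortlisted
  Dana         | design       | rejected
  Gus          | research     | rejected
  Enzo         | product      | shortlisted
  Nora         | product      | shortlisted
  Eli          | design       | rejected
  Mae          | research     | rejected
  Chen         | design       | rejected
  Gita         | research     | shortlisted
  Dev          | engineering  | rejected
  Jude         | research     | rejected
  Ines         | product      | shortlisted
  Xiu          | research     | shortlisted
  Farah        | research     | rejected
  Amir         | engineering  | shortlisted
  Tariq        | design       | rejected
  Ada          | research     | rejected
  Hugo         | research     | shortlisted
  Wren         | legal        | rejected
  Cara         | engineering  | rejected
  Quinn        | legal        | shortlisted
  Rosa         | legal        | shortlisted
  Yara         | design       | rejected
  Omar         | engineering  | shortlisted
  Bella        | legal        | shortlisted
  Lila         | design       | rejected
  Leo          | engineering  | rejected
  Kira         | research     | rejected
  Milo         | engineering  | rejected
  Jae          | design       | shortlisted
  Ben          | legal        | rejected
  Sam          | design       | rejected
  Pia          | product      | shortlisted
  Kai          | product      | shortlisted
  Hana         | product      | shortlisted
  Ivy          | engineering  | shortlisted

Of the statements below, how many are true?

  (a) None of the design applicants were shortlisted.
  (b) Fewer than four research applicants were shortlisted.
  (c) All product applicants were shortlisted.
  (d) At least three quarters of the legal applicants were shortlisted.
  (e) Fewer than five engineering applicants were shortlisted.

3

(a) design: |A| = 8, |A ∩ B| = 1; needs A ∩ B = ∅ (|A ∩ B| = 0) — false.
(b) research: |A| = 9, |A ∩ B| = 3; needs |A ∩ B| < 4 — true.
(c) product: |A| = 7, |A ∩ B| = 7; needs A ⊆ B, i.e. every element of A is in B (|A ∖ B| = 0) — true.
(d) legal: |A| = 5, |A ∩ B| = 3; needs |A ∩ B| / |A| ≥ 3/4 — false.
(e) engineering: |A| = 8, |A ∩ B| = 4; needs |A ∩ B| < 5 — true.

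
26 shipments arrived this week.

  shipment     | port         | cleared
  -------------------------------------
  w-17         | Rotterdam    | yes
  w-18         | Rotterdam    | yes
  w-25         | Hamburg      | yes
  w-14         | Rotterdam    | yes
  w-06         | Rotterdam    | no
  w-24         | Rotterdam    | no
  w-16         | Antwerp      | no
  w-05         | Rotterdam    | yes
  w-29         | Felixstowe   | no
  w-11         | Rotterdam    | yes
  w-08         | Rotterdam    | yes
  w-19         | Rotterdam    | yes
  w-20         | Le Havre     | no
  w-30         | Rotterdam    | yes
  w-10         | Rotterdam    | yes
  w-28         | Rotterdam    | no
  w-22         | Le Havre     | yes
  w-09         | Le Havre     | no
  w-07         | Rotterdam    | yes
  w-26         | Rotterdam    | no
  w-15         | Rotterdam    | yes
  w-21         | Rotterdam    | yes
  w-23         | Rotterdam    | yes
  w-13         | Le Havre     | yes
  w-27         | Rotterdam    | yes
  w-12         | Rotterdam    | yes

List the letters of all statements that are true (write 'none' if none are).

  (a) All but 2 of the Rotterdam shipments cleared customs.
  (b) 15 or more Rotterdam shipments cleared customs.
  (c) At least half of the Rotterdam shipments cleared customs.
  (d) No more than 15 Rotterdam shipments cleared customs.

|A| = 19, |A ∩ B| = 15, |A ∖ B| = 4.
(a) |A ∖ B| = 2: fails.
(b) |A ∩ B| ≥ 15: holds.
(c) |A ∩ B| ≥ |A ∖ B|: holds.
(d) |A ∩ B| ≤ 15: holds.

(b), (c), (d)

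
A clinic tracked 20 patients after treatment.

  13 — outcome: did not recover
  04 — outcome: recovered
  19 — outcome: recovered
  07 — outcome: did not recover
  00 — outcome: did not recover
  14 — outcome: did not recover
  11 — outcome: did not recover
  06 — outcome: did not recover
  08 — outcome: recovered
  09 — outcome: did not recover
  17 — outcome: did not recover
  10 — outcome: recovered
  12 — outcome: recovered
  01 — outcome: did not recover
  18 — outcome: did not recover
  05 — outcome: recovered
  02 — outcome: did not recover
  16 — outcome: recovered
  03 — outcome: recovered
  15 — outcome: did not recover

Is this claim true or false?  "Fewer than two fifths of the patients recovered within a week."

The determiner here denotes the relation: |A ∩ B| / |A| < 2/5.
|A| = 20, |A ∩ B| = 8, |A ∖ B| = 12.
|A ∩ B|/|A| = 8/20, so the statement is false.

False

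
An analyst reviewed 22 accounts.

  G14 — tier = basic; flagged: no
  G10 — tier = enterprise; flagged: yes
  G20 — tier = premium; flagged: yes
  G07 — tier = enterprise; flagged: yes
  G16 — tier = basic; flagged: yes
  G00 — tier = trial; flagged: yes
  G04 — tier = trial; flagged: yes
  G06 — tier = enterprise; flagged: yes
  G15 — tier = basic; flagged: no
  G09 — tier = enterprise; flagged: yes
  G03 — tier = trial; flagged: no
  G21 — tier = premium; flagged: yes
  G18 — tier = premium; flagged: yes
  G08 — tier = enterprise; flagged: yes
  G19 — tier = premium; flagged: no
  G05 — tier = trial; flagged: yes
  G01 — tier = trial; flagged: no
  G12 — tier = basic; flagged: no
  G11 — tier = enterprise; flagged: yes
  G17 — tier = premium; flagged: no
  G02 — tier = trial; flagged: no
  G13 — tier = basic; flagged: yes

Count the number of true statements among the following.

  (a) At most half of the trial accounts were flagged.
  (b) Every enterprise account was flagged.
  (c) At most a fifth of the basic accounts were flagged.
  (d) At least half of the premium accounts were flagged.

(a) trial: |A| = 6, |A ∩ B| = 3; needs |A ∩ B| ≤ |A ∖ B| — true.
(b) enterprise: |A| = 6, |A ∩ B| = 6; needs A ⊆ B, i.e. every element of A is in B (|A ∖ B| = 0) — true.
(c) basic: |A| = 5, |A ∩ B| = 2; needs |A ∩ B| / |A| ≤ 1/5 — false.
(d) premium: |A| = 5, |A ∩ B| = 3; needs |A ∩ B| ≥ |A ∖ B| — true.

3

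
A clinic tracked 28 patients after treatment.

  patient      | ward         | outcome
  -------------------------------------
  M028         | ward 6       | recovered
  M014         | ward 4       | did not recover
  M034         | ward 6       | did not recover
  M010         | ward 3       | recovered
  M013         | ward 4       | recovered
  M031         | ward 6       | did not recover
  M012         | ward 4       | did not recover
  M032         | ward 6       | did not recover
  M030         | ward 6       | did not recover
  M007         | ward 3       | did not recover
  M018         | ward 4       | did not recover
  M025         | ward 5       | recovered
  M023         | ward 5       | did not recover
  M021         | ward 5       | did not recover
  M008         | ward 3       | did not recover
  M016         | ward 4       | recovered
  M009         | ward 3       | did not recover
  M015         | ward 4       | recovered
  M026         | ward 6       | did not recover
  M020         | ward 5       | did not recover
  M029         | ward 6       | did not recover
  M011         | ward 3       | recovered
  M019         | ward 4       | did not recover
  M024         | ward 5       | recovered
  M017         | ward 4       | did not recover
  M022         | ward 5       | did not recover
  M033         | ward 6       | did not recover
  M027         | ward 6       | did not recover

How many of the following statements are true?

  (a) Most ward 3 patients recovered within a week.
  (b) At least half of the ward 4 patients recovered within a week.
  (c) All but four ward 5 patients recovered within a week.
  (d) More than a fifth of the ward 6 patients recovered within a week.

1

(a) ward 3: |A| = 5, |A ∩ B| = 2; needs |A ∩ B| > |A ∖ B| — false.
(b) ward 4: |A| = 8, |A ∩ B| = 3; needs |A ∩ B| ≥ |A ∖ B| — false.
(c) ward 5: |A| = 6, |A ∩ B| = 2; needs |A ∖ B| = 4 — true.
(d) ward 6: |A| = 9, |A ∩ B| = 1; needs |A ∩ B| / |A| > 1/5 — false.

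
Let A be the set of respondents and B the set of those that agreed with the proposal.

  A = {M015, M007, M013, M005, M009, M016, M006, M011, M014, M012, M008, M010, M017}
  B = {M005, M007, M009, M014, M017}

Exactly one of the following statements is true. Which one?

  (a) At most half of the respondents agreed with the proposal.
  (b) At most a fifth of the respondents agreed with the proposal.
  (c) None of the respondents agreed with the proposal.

|A| = 13, |A ∩ B| = 5, |A ∖ B| = 8.
(a) requires |A ∩ B| ≤ |A ∖ B|: true.
(b) requires |A ∩ B| / |A| ≤ 1/5: false.
(c) requires A ∩ B = ∅ (|A ∩ B| = 0): false.

(a)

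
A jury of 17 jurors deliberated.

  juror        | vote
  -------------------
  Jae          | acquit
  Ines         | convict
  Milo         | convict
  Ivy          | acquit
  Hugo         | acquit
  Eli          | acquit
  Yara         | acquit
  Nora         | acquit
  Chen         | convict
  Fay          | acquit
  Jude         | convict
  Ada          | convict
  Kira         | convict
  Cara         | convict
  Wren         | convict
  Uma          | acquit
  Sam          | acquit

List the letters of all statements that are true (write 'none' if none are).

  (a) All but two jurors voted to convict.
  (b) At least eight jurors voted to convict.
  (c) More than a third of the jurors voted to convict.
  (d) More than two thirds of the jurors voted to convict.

|A| = 17, |A ∩ B| = 8, |A ∖ B| = 9.
(a) |A ∖ B| = 2: fails.
(b) |A ∩ B| ≥ 8: holds.
(c) |A ∩ B| / |A| > 1/3: holds.
(d) |A ∩ B| / |A| > 2/3: fails.

(b), (c)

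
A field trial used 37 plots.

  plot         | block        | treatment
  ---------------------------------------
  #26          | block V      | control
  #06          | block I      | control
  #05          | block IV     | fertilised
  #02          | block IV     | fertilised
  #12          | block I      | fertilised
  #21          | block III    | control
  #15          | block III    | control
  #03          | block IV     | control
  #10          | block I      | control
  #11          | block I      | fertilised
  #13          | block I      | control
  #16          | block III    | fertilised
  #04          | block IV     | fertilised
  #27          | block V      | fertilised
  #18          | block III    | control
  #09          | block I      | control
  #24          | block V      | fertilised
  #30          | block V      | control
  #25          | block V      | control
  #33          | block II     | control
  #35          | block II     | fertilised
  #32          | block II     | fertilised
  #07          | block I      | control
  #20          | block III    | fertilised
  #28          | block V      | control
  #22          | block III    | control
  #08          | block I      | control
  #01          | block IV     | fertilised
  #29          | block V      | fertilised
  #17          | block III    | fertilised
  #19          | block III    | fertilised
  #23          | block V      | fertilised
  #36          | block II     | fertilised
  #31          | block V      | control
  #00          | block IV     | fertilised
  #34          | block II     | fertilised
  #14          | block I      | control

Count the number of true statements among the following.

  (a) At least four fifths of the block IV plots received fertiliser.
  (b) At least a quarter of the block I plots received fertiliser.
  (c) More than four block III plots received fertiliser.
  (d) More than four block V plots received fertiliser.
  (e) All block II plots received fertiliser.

1

(a) block IV: |A| = 6, |A ∩ B| = 5; needs |A ∩ B| / |A| ≥ 4/5 — true.
(b) block I: |A| = 9, |A ∩ B| = 2; needs |A ∩ B| / |A| ≥ 1/4 — false.
(c) block III: |A| = 8, |A ∩ B| = 4; needs |A ∩ B| > 4 — false.
(d) block V: |A| = 9, |A ∩ B| = 4; needs |A ∩ B| > 4 — false.
(e) block II: |A| = 5, |A ∩ B| = 4; needs A ⊆ B, i.e. every element of A is in B (|A ∖ B| = 0) — false.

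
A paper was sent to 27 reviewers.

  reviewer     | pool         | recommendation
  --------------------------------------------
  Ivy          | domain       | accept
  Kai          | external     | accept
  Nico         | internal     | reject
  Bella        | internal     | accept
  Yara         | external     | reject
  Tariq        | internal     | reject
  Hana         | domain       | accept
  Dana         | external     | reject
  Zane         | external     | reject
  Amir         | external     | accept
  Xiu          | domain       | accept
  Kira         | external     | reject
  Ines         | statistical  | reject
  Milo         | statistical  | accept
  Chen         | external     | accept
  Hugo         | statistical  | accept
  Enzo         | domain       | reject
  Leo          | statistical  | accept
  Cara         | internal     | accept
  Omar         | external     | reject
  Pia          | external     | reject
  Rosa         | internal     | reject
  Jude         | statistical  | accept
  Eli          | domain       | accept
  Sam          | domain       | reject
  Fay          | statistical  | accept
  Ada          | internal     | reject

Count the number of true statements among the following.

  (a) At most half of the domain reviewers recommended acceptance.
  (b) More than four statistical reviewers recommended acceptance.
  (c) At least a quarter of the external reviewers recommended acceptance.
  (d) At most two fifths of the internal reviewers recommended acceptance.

3

(a) domain: |A| = 6, |A ∩ B| = 4; needs |A ∩ B| ≤ |A ∖ B| — false.
(b) statistical: |A| = 6, |A ∩ B| = 5; needs |A ∩ B| > 4 — true.
(c) external: |A| = 9, |A ∩ B| = 3; needs |A ∩ B| / |A| ≥ 1/4 — true.
(d) internal: |A| = 6, |A ∩ B| = 2; needs |A ∩ B| / |A| ≤ 2/5 — true.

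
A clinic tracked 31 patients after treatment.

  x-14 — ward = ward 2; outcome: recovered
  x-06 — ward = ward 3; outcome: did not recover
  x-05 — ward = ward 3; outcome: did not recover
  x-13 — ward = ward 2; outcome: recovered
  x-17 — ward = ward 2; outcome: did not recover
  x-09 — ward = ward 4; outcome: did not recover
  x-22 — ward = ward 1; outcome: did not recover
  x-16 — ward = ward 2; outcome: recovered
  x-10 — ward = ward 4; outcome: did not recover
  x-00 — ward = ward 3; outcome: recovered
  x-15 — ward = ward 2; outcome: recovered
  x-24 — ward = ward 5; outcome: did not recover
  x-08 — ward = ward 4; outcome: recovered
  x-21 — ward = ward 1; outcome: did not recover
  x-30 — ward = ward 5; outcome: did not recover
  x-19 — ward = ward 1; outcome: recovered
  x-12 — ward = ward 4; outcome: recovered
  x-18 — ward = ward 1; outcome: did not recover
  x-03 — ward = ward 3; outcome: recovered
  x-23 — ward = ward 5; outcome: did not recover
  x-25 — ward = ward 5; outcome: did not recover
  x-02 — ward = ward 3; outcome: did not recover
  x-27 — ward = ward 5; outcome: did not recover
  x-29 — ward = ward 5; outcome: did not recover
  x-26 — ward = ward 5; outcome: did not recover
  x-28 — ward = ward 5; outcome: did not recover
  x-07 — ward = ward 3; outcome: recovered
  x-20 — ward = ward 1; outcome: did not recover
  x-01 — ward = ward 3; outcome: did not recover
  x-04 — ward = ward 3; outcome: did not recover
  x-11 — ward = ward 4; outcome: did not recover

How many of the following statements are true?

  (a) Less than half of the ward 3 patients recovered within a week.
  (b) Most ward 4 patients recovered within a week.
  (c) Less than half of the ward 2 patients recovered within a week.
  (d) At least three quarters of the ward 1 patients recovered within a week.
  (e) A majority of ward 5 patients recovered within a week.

1

(a) ward 3: |A| = 8, |A ∩ B| = 3; needs |A ∩ B| < |A ∖ B| — true.
(b) ward 4: |A| = 5, |A ∩ B| = 2; needs |A ∩ B| > |A ∖ B| — false.
(c) ward 2: |A| = 5, |A ∩ B| = 4; needs |A ∩ B| < |A ∖ B| — false.
(d) ward 1: |A| = 5, |A ∩ B| = 1; needs |A ∩ B| / |A| ≥ 3/4 — false.
(e) ward 5: |A| = 8, |A ∩ B| = 0; needs |A ∩ B| > |A ∖ B| — false.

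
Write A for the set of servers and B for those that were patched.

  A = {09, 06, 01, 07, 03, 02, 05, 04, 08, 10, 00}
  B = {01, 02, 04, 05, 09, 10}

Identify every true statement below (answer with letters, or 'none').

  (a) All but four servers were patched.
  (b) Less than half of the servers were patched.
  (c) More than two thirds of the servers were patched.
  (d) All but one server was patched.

|A| = 11, |A ∩ B| = 6, |A ∖ B| = 5.
(a) |A ∖ B| = 4: fails.
(b) |A ∩ B| < |A ∖ B|: fails.
(c) |A ∩ B| / |A| > 2/3: fails.
(d) |A ∖ B| = 1: fails.

none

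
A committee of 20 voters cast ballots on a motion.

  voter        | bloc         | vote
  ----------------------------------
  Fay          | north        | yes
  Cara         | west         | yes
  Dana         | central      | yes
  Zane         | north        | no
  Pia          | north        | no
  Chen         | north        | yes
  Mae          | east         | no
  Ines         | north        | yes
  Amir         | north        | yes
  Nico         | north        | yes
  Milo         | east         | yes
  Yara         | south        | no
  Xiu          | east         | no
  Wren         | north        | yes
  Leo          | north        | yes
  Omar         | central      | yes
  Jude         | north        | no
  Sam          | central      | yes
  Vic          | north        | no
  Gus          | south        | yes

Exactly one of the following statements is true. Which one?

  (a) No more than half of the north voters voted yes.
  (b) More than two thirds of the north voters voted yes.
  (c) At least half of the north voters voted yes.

|A| = 11, |A ∩ B| = 7, |A ∖ B| = 4.
(a) requires |A ∩ B| ≤ |A ∖ B|: false.
(b) requires |A ∩ B| / |A| > 2/3: false.
(c) requires |A ∩ B| ≥ |A ∖ B|: true.

(c)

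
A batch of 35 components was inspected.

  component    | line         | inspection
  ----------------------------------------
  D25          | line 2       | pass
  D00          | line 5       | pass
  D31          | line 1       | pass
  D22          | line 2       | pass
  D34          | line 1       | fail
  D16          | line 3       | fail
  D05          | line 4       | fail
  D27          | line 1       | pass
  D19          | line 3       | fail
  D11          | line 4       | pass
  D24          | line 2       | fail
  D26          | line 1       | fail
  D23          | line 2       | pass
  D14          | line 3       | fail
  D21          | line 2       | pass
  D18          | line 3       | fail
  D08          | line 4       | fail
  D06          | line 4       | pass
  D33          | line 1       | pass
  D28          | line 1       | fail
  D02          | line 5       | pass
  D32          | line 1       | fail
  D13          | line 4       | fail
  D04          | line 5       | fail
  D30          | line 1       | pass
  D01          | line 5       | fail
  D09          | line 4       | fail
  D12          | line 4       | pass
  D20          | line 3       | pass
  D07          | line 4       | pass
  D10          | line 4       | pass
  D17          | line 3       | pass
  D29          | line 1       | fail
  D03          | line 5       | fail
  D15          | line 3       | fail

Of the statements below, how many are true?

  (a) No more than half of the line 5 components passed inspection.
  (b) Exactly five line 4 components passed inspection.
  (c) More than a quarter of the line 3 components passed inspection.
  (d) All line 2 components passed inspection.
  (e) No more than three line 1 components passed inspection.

(a) line 5: |A| = 5, |A ∩ B| = 2; needs |A ∩ B| ≤ |A ∖ B| — true.
(b) line 4: |A| = 9, |A ∩ B| = 5; needs |A ∩ B| = 5 — true.
(c) line 3: |A| = 7, |A ∩ B| = 2; needs |A ∩ B| / |A| > 1/4 — true.
(d) line 2: |A| = 5, |A ∩ B| = 4; needs A ⊆ B, i.e. every element of A is in B (|A ∖ B| = 0) — false.
(e) line 1: |A| = 9, |A ∩ B| = 4; needs |A ∩ B| ≤ 3 — false.

3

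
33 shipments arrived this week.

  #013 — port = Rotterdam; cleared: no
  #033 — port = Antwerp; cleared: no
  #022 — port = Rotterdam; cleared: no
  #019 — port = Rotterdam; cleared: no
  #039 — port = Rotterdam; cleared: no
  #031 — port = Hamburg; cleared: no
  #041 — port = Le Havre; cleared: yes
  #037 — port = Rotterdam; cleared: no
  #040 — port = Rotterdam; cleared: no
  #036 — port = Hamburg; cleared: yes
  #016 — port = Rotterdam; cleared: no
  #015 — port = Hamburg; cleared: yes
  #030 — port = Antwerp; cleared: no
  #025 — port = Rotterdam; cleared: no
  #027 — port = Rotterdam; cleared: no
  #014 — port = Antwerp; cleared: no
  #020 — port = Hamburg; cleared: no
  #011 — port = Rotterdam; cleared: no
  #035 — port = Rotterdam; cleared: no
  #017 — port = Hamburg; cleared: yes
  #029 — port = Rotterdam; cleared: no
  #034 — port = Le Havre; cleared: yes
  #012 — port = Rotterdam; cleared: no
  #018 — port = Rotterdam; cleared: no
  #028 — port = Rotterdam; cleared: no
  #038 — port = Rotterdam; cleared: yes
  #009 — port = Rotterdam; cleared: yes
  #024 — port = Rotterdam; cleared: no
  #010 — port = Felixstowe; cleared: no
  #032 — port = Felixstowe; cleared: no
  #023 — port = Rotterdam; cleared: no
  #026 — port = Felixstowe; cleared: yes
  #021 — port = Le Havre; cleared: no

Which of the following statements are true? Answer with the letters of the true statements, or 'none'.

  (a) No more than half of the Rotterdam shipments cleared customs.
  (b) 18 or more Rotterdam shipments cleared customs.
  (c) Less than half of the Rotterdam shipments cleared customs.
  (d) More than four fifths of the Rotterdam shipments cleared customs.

(a), (c)

|A| = 19, |A ∩ B| = 2, |A ∖ B| = 17.
(a) |A ∩ B| ≤ |A ∖ B|: holds.
(b) |A ∩ B| ≥ 18: fails.
(c) |A ∩ B| < |A ∖ B|: holds.
(d) |A ∩ B| / |A| > 4/5: fails.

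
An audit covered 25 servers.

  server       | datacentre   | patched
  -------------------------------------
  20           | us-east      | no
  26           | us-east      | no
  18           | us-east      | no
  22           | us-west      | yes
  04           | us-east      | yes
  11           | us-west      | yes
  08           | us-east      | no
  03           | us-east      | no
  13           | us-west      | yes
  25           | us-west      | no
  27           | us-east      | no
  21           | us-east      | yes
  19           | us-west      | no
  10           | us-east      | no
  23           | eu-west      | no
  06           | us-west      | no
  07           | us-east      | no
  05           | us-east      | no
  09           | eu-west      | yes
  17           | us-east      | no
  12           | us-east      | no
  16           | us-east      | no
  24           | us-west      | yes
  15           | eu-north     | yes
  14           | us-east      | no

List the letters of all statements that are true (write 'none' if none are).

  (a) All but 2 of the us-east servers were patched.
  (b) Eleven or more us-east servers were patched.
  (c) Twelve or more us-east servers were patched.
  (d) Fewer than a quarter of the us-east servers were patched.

(d)

|A| = 15, |A ∩ B| = 2, |A ∖ B| = 13.
(a) |A ∖ B| = 2: fails.
(b) |A ∩ B| ≥ 11: fails.
(c) |A ∩ B| ≥ 12: fails.
(d) |A ∩ B| / |A| < 1/4: holds.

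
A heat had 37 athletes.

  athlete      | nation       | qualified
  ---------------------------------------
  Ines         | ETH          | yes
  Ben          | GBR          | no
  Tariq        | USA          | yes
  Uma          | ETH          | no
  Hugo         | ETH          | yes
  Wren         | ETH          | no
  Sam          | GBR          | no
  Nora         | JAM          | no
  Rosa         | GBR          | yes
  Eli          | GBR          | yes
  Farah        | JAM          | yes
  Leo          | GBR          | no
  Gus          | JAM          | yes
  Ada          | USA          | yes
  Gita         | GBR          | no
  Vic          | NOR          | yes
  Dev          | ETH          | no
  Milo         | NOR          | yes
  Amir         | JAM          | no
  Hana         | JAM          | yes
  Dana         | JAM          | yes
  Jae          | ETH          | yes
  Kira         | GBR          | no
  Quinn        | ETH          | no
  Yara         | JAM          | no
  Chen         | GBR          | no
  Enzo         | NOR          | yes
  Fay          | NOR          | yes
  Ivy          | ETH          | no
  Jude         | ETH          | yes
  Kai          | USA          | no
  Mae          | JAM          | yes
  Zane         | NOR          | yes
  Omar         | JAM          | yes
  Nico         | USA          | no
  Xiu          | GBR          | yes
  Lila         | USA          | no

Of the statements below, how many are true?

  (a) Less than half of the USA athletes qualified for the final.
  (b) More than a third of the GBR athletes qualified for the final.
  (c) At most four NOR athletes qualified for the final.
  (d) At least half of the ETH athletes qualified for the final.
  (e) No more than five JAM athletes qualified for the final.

(a) USA: |A| = 5, |A ∩ B| = 2; needs |A ∩ B| < |A ∖ B| — true.
(b) GBR: |A| = 9, |A ∩ B| = 3; needs |A ∩ B| / |A| > 1/3 — false.
(c) NOR: |A| = 5, |A ∩ B| = 5; needs |A ∩ B| ≤ 4 — false.
(d) ETH: |A| = 9, |A ∩ B| = 4; needs |A ∩ B| ≥ |A ∖ B| — false.
(e) JAM: |A| = 9, |A ∩ B| = 6; needs |A ∩ B| ≤ 5 — false.

1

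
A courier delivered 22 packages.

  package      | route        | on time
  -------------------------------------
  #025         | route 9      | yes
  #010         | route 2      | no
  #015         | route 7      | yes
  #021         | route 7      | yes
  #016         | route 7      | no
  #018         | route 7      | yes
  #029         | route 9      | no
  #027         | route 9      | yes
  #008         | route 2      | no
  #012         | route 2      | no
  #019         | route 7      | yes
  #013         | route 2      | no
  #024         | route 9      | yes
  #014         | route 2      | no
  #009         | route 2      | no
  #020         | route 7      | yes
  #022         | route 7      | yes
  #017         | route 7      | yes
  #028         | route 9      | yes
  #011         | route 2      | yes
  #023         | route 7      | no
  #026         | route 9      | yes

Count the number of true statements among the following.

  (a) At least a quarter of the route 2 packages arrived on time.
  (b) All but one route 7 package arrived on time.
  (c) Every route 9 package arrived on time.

0

(a) route 2: |A| = 7, |A ∩ B| = 1; needs |A ∩ B| / |A| ≥ 1/4 — false.
(b) route 7: |A| = 9, |A ∩ B| = 7; needs |A ∖ B| = 1 — false.
(c) route 9: |A| = 6, |A ∩ B| = 5; needs A ⊆ B, i.e. every element of A is in B (|A ∖ B| = 0) — false.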